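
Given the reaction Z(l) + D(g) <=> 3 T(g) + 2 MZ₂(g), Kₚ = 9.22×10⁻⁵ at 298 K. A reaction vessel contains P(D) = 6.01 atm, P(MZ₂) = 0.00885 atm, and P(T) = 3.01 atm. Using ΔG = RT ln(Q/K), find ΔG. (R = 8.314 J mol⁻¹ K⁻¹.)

(Z is a pure liquid — omitted from Qₚ.)
Qₚ = P(T)³·P(MZ₂)² / P(D) = (3.01)³·(0.00885)² / (6.01) = 3.55×10⁻⁴
ΔG = RT ln(Qₚ/Kₚ) = (8.314 J mol⁻¹ K⁻¹)(298 K) × ln(3.55×10⁻⁴/9.22×10⁻⁵)
   = (2.478 kJ/mol)(1.348) = 3.34 kJ/mol
ΔG > 0, so the forward reaction is non-spontaneous (proceeds in reverse).

ΔG = 3.34 kJ/mol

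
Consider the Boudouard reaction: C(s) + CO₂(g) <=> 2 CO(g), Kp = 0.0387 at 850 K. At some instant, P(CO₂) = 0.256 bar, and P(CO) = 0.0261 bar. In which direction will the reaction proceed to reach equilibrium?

(C is a pure solid — omitted from Qp.)
Qp = P(CO)² / P(CO₂) = (0.0261)² / (0.256) = 0.00266
Qp = 0.00266 < Kp = 0.0387, so the forward reaction proceeds.

in the forward direction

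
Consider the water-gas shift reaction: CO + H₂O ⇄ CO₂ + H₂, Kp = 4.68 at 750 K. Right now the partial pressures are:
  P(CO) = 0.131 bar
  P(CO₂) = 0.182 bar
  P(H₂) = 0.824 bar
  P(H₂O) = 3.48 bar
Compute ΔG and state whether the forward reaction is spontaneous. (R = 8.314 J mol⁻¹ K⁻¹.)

Qp = P(CO₂)·P(H₂) / (P(CO)·P(H₂O)) = (0.182)·(0.824) / ((0.131)·(3.48)) = 0.329
ΔG = RT ln(Qp/Kp) = (8.314 J mol⁻¹ K⁻¹)(750 K) × ln(0.329/4.68)
   = (6.236 kJ/mol)(-2.655) = -16.6 kJ/mol
ΔG < 0, so the forward reaction is spontaneous (proceeds forward).

ΔG = -16.6 kJ/mol; the forward reaction is spontaneous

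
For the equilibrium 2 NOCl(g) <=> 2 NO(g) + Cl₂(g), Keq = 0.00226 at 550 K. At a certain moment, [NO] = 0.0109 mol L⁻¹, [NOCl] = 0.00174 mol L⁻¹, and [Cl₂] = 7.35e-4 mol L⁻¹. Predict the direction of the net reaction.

in the reverse direction

Q = [NO]²·[Cl₂] / [NOCl]² = (0.0109)²·(7.35e-4) / (0.00174)² = 0.0288
Q = 0.0288 > Keq = 0.00226, so the reverse reaction proceeds.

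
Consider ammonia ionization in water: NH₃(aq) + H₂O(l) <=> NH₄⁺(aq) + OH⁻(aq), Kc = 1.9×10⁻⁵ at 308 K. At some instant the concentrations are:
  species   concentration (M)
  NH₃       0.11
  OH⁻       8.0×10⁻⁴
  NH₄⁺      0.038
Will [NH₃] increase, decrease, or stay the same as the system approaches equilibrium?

increase

(H₂O is a pure liquid — omitted from Qc.)
Qc = [NH₄⁺]·[OH⁻] / [NH₃] = (0.038)·(8.0×10⁻⁴) / (0.11) = 2.8×10⁻⁴
Qc = 2.8×10⁻⁴ > Kc = 1.9×10⁻⁵: net reverse reaction.
NH₃ is a reactant, so it increases.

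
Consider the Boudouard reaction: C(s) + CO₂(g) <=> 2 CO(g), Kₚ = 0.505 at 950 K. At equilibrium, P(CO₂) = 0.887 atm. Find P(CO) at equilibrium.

(C is a pure solid — omitted from Kₚ.)
At equilibrium, Kₚ = P(CO)² / P(CO₂) = 0.505.
(P(CO))² / (0.887) = 0.505
P(CO)² = 0.448 ⇒ P(CO) = 0.669 atm

P(CO) = 0.669 atm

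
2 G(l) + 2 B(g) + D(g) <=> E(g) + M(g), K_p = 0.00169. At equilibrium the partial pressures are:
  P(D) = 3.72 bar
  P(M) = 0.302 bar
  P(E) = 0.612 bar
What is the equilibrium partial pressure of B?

P(B) = 5.42 bar

(G is a pure liquid — omitted from K_p.)
At equilibrium, K_p = P(E)·P(M) / (P(B)²·P(D)) = 0.00169.
(0.612)·(0.302) / ((P(B))²·(3.72)) = 0.00169
P(B)² = 29.4 ⇒ P(B) = 5.42 bar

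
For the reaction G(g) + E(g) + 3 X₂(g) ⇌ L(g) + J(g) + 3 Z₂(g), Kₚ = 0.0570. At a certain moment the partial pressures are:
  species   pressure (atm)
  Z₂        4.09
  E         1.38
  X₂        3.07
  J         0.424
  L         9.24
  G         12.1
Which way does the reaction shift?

reverse (toward reactants)

Qₚ = P(L)·P(J)·P(Z₂)³ / (P(G)·P(E)·P(X₂)³) = (9.24)·(0.424)·(4.09)³ / ((12.1)·(1.38)·(3.07)³) = 0.555
Qₚ = 0.555 > Kₚ = 0.0570, so the reverse reaction proceeds.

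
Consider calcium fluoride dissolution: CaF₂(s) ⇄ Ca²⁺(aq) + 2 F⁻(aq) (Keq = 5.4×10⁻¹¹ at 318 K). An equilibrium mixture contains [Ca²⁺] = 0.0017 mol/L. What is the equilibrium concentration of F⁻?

[F⁻] = 1.8×10⁻⁴ mol/L

(CaF₂ is a pure solid — omitted from Keq.)
At equilibrium, Keq = [Ca²⁺]·[F⁻]² = 5.4×10⁻¹¹.
(0.0017)·([F⁻])² = 5.4×10⁻¹¹
[F⁻]² = 3.18×10⁻⁸ ⇒ [F⁻] = 1.8×10⁻⁴ mol/L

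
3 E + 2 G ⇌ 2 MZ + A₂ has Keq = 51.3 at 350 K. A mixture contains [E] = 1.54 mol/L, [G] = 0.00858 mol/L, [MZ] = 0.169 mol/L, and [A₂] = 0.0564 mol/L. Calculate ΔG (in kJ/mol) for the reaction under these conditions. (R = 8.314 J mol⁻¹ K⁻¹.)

ΔG = -6.25 kJ/mol

Q = [MZ]²·[A₂] / ([E]³·[G]²) = (0.169)²·(0.0564) / ((1.54)³·(0.00858)²) = 5.99
ΔG = RT ln(Q/Keq) = (8.314 J mol⁻¹ K⁻¹)(350 K) × ln(5.99/51.3)
   = (2.910 kJ/mol)(-2.148) = -6.25 kJ/mol
ΔG < 0, so the forward reaction is spontaneous (proceeds forward).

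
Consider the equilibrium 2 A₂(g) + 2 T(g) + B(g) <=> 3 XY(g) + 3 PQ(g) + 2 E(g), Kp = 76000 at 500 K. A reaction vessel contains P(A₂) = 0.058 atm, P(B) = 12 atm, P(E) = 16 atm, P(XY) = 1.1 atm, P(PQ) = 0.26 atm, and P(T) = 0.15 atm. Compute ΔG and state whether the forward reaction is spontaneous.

ΔG = -10.2 kJ/mol; the forward reaction is spontaneous

Qp = P(XY)³·P(PQ)³·P(E)² / (P(A₂)²·P(T)²·P(B)) = (1.1)³·(0.26)³·(16)² / ((0.058)²·(0.15)²·(12)) = 6590
ΔG = RT ln(Qp/Kp) = (8.314 J mol⁻¹ K⁻¹)(500 K) × ln(6590/76000)
   = (4.157 kJ/mol)(-2.445) = -10.2 kJ/mol
ΔG < 0, so the forward reaction is spontaneous (proceeds forward).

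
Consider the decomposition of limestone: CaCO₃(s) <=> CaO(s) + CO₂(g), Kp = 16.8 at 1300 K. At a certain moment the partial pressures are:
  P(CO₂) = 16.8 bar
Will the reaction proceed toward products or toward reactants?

neither direction; the system is at equilibrium

(CaCO₃, CaO are pure solids — omitted from Qp.)
Qp = P(CO₂) = 16.8
Qp = 16.8 = Kp, so the system is already at equilibrium.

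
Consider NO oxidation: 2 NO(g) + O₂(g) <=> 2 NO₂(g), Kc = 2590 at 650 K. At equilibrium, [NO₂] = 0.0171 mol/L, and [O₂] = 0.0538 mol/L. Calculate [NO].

[NO] = 0.00145 mol/L

At equilibrium, Kc = [NO₂]² / ([NO]²·[O₂]) = 2590.
(0.0171)² / (([NO])²·(0.0538)) = 2590
[NO]² = 2.10×10⁻⁶ ⇒ [NO] = 0.00145 mol/L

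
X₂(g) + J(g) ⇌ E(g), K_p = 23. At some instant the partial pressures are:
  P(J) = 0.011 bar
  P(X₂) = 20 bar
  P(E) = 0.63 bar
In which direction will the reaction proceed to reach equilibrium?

Q_p = P(E) / (P(X₂)·P(J)) = (0.63) / ((20)·(0.011)) = 2.9
Q_p = 2.9 < K_p = 23, so the forward reaction proceeds.

to the right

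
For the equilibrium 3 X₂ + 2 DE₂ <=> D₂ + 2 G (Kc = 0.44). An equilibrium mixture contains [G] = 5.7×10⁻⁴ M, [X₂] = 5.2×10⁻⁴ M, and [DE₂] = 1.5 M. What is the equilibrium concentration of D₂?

[D₂] = 4.3×10⁻⁴ M

At equilibrium, Kc = [D₂]·[G]² / ([X₂]³·[DE₂]²) = 0.44.
([D₂])·(5.7×10⁻⁴)² / ((5.2×10⁻⁴)³·(1.5)²) = 0.44
[D₂] = 4.28×10⁻⁴ = 4.3×10⁻⁴ M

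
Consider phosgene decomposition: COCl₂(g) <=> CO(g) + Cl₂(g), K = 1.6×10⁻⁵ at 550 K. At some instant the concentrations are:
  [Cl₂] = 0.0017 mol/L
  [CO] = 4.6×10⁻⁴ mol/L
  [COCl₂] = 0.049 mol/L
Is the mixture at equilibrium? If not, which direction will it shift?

yes, at equilibrium

Q = [CO]·[Cl₂] / [COCl₂] = (4.6×10⁻⁴)·(0.0017) / (0.049) = 1.6×10⁻⁵
Q = 1.6×10⁻⁵ = K; the system is at equilibrium.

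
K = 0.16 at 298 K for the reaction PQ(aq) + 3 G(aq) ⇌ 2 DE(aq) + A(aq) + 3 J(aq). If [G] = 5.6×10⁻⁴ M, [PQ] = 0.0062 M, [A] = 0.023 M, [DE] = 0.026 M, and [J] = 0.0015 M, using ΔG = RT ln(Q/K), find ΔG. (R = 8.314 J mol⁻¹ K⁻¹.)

Q = [DE]²·[A]·[J]³ / ([PQ]·[G]³) = (0.026)²·(0.023)·(0.0015)³ / ((0.0062)·(5.6×10⁻⁴)³) = 0.0482
ΔG = RT ln(Q/K) = (8.314 J mol⁻¹ K⁻¹)(298 K) × ln(0.0482/0.16)
   = (2.478 kJ/mol)(-1.200) = -2.97 kJ/mol
ΔG < 0, so the forward reaction is spontaneous (proceeds forward).

ΔG = -2.97 kJ/mol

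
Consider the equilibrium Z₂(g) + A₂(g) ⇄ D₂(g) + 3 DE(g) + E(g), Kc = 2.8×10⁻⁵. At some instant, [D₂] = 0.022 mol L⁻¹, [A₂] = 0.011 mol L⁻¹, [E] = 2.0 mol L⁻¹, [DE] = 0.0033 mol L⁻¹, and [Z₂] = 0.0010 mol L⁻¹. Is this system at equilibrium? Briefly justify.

Qc = [D₂]·[DE]³·[E] / ([Z₂]·[A₂]) = (0.022)·(0.0033)³·(2.0) / ((0.0010)·(0.011)) = 1.4×10⁻⁴
Qc = 1.4×10⁻⁴ > Kc = 2.8×10⁻⁵: net reverse reaction.

no; Q > K, reaction proceeds in reverse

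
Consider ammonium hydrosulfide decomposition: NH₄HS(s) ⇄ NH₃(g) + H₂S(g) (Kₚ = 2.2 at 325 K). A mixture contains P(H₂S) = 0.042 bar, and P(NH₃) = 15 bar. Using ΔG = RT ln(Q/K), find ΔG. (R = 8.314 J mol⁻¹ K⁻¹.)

(NH₄HS is a pure solid — omitted from Qₚ.)
Qₚ = P(NH₃)·P(H₂S) = (15)·(0.042) = 0.630
ΔG = RT ln(Qₚ/Kₚ) = (8.314 J mol⁻¹ K⁻¹)(325 K) × ln(0.630/2.2)
   = (2.702 kJ/mol)(-1.250) = -3.38 kJ/mol
ΔG < 0, so the forward reaction is spontaneous (proceeds forward).

ΔG = -3.38 kJ/mol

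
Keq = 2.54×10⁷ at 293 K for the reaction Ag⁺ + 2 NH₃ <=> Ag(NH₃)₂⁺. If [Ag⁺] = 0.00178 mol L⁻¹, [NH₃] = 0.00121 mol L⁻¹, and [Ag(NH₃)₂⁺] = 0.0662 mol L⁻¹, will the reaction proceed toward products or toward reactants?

Q = [Ag(NH₃)₂⁺] / ([Ag⁺]·[NH₃]²) = (0.0662) / ((0.00178)·(0.00121)²) = 2.54×10⁷
Q = 2.54×10⁷ = Keq, so the system is already at equilibrium.

neither direction; the system is at equilibrium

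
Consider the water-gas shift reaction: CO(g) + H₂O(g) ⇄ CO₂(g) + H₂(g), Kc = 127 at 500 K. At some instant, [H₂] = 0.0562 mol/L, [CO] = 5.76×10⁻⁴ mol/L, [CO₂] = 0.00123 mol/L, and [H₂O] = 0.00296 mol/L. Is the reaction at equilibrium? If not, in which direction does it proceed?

in the forward direction

Qc = [CO₂]·[H₂] / ([CO]·[H₂O]) = (0.00123)·(0.0562) / ((5.76×10⁻⁴)·(0.00296)) = 40.5
Qc = 40.5 < Kc = 127, so the forward reaction proceeds.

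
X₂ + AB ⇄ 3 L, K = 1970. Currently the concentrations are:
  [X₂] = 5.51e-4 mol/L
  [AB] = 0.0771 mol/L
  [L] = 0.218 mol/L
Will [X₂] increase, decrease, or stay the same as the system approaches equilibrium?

Q = [L]³ / ([X₂]·[AB]) = (0.218)³ / ((5.51e-4)·(0.0771)) = 244
Q = 244 < K = 1970: net forward reaction.
X₂ is a reactant, so it decreases.

decrease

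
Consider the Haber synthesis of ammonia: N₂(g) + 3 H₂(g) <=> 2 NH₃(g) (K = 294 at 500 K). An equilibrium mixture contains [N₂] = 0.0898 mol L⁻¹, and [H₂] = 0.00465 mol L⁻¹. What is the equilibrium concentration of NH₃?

At equilibrium, K = [NH₃]² / ([N₂]·[H₂]³) = 294.
([NH₃])² / ((0.0898)·(0.00465)³) = 294
[NH₃]² = 2.65e-6 ⇒ [NH₃] = 0.00163 mol L⁻¹

[NH₃] = 0.00163 mol L⁻¹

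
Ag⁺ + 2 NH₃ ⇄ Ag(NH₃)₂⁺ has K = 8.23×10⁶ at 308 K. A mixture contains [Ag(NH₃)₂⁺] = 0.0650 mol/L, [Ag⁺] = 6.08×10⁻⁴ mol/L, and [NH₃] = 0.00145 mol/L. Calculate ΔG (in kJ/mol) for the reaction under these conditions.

Q = [Ag(NH₃)₂⁺] / ([Ag⁺]·[NH₃]²) = (0.0650) / ((6.08×10⁻⁴)·(0.00145)²) = 5.08×10⁷
ΔG = RT ln(Q/K) = (8.314 J mol⁻¹ K⁻¹)(308 K) × ln(5.08×10⁷/8.23×10⁶)
   = (2.561 kJ/mol)(1.820) = 4.66 kJ/mol
ΔG > 0, so the forward reaction is non-spontaneous (proceeds in reverse).

ΔG = 4.66 kJ/mol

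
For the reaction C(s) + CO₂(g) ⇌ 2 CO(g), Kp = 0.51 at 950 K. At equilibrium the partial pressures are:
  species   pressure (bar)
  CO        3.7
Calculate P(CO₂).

(C is a pure solid — omitted from Kp.)
At equilibrium, Kp = P(CO)² / P(CO₂) = 0.51.
(3.7)² / (P(CO₂)) = 0.51
P(CO₂) = 26.8 = 27 bar

P(CO₂) = 27 bar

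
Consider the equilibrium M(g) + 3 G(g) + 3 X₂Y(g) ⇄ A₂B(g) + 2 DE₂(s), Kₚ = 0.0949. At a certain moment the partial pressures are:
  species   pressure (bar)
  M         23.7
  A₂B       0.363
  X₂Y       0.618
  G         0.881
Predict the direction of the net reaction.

(DE₂ is a pure solid — omitted from Qₚ.)
Qₚ = P(A₂B) / (P(M)·P(G)³·P(X₂Y)³) = (0.363) / ((23.7)·(0.881)³·(0.618)³) = 0.0949
Qₚ = 0.0949 = Kₚ, so the system is already at equilibrium.

at equilibrium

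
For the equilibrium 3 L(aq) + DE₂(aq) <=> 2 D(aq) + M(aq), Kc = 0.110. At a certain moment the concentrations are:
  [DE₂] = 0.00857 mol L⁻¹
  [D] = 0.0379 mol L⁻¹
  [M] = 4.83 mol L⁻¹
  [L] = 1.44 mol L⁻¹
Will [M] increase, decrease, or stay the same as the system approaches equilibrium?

Qc = [D]²·[M] / ([L]³·[DE₂]) = (0.0379)²·(4.83) / ((1.44)³·(0.00857)) = 0.271
Qc = 0.271 > Kc = 0.110: net reverse reaction.
M is a product, so it decreases.

decrease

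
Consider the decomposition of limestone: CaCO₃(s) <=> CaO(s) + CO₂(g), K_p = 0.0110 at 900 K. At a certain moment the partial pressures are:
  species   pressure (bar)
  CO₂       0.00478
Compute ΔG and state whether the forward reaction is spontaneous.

ΔG = -6.24 kJ/mol; the forward reaction is spontaneous

(CaCO₃, CaO are pure solids — omitted from Q_p.)
Q_p = P(CO₂) = 0.00478
ΔG = RT ln(Q_p/K_p) = (8.314 J mol⁻¹ K⁻¹)(900 K) × ln(0.00478/0.0110)
   = (7.483 kJ/mol)(-0.8335) = -6.24 kJ/mol
ΔG < 0, so the forward reaction is spontaneous (proceeds forward).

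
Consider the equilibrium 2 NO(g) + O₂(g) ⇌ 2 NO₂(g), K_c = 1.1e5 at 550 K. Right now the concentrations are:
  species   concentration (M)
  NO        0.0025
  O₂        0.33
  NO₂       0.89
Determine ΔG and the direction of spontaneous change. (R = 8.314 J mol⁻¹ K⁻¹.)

Q_c = [NO₂]² / ([NO]²·[O₂]) = (0.89)² / ((0.0025)²·(0.33)) = 3.84e5
ΔG = RT ln(Q_c/K_c) = (8.314 J mol⁻¹ K⁻¹)(550 K) × ln(3.84e5/1.1e5)
   = (4.573 kJ/mol)(1.250) = 5.72 kJ/mol
ΔG > 0, so the forward reaction is non-spontaneous (proceeds in reverse).

ΔG = 5.72 kJ/mol; the forward reaction is non-spontaneous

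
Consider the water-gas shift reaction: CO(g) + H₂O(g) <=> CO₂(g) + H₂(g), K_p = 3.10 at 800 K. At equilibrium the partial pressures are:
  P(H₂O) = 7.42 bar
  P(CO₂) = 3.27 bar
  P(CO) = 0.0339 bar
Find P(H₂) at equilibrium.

At equilibrium, K_p = P(CO₂)·P(H₂) / (P(CO)·P(H₂O)) = 3.10.
(3.27)·(P(H₂)) / ((0.0339)·(7.42)) = 3.10
P(H₂) = 0.238 bar

P(H₂) = 0.238 bar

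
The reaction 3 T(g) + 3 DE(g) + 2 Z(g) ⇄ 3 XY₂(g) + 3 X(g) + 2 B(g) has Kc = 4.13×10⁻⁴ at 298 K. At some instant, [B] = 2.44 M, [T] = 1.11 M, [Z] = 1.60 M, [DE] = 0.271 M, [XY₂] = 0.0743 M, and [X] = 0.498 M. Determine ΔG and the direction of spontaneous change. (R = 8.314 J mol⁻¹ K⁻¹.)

ΔG = 5.82 kJ/mol; the forward reaction is non-spontaneous

Qc = [XY₂]³·[X]³·[B]² / ([T]³·[DE]³·[Z]²) = (0.0743)³·(0.498)³·(2.44)² / ((1.11)³·(0.271)³·(1.60)²) = 0.00433
ΔG = RT ln(Qc/Kc) = (8.314 J mol⁻¹ K⁻¹)(298 K) × ln(0.00433/4.13×10⁻⁴)
   = (2.478 kJ/mol)(2.350) = 5.82 kJ/mol
ΔG > 0, so the forward reaction is non-spontaneous (proceeds in reverse).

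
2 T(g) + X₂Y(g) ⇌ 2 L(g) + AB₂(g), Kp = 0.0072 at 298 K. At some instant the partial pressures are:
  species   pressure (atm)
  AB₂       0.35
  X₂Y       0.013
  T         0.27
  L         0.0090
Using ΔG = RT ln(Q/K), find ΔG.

ΔG = 3.53 kJ/mol

Qp = P(L)²·P(AB₂) / (P(T)²·P(X₂Y)) = (0.0090)²·(0.35) / ((0.27)²·(0.013)) = 0.0299
ΔG = RT ln(Qp/Kp) = (8.314 J mol⁻¹ K⁻¹)(298 K) × ln(0.0299/0.0072)
   = (2.478 kJ/mol)(1.424) = 3.53 kJ/mol
ΔG > 0, so the forward reaction is non-spontaneous (proceeds in reverse).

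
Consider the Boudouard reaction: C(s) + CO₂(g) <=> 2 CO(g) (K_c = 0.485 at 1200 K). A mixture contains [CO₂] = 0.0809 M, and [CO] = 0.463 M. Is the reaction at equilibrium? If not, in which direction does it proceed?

(C is a pure solid — omitted from Q_c.)
Q_c = [CO]² / [CO₂] = (0.463)² / (0.0809) = 2.65
Q_c = 2.65 > K_c = 0.485, so the reverse reaction proceeds.

toward reactants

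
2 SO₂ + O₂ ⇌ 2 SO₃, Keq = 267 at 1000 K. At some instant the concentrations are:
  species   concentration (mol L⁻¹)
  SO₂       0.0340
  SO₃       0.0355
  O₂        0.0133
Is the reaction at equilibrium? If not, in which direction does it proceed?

Q = [SO₃]² / ([SO₂]²·[O₂]) = (0.0355)² / ((0.0340)²·(0.0133)) = 82.0
Q = 82.0 < Keq = 267, so the forward reaction proceeds.

to the right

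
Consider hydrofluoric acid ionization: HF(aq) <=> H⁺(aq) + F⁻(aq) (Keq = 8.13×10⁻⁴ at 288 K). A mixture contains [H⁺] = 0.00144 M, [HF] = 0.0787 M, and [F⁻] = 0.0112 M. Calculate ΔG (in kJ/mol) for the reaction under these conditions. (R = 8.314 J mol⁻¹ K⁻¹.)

Q = [H⁺]·[F⁻] / [HF] = (0.00144)·(0.0112) / (0.0787) = 2.05×10⁻⁴
ΔG = RT ln(Q/Keq) = (8.314 J mol⁻¹ K⁻¹)(288 K) × ln(2.05×10⁻⁴/8.13×10⁻⁴)
   = (2.394 kJ/mol)(-1.378) = -3.30 kJ/mol
ΔG < 0, so the forward reaction is spontaneous (proceeds forward).

ΔG = -3.30 kJ/mol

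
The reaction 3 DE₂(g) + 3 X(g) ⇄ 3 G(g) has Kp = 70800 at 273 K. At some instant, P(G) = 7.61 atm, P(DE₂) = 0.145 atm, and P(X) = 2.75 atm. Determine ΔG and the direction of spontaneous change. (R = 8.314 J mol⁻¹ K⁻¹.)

Qp = P(G)³ / (P(DE₂)³·P(X)³) = (7.61)³ / ((0.145)³·(2.75)³) = 6950
ΔG = RT ln(Qp/Kp) = (8.314 J mol⁻¹ K⁻¹)(273 K) × ln(6950/70800)
   = (2.270 kJ/mol)(-2.321) = -5.27 kJ/mol
ΔG < 0, so the forward reaction is spontaneous (proceeds forward).

ΔG = -5.27 kJ/mol; the forward reaction is spontaneous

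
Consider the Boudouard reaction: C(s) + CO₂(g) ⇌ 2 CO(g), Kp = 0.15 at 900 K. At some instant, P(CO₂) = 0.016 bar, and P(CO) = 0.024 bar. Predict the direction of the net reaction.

to the right

(C is a pure solid — omitted from Qp.)
Qp = P(CO)² / P(CO₂) = (0.024)² / (0.016) = 0.036
Qp = 0.036 < Kp = 0.15, so the forward reaction proceeds.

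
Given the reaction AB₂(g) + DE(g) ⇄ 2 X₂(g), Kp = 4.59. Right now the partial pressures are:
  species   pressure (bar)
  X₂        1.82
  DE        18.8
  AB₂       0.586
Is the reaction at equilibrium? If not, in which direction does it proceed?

Qp = P(X₂)² / (P(AB₂)·P(DE)) = (1.82)² / ((0.586)·(18.8)) = 0.301
Qp = 0.301 < Kp = 4.59, so the forward reaction proceeds.

toward products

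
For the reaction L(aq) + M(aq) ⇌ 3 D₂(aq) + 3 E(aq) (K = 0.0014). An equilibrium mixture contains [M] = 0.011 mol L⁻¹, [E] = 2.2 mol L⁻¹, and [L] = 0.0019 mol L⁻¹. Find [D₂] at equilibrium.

[D₂] = 0.0014 mol L⁻¹

At equilibrium, K = [D₂]³·[E]³ / ([L]·[M]) = 0.0014.
([D₂])³·(2.2)³ / ((0.0019)·(0.011)) = 0.0014
[D₂]³ = 2.75×10⁻⁹ ⇒ [D₂] = 0.0014 mol L⁻¹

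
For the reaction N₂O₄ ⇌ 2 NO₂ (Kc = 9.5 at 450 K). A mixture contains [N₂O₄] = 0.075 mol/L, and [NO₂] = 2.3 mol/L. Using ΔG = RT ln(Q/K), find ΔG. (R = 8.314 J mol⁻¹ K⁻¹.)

ΔG = 7.50 kJ/mol

Qc = [NO₂]² / [N₂O₄] = (2.3)² / (0.075) = 70.5
ΔG = RT ln(Qc/Kc) = (8.314 J mol⁻¹ K⁻¹)(450 K) × ln(70.5/9.5)
   = (3.741 kJ/mol)(2.004) = 7.50 kJ/mol
ΔG > 0, so the forward reaction is non-spontaneous (proceeds in reverse).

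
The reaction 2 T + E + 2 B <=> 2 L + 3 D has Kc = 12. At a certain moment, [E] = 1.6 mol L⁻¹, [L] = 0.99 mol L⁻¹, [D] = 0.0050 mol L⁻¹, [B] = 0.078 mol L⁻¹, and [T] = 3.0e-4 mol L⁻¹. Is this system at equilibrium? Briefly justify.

Qc = [L]²·[D]³ / ([T]²·[E]·[B]²) = (0.99)²·(0.0050)³ / ((3.0e-4)²·(1.6)·(0.078)²) = 140
Qc = 140 > Kc = 12: net reverse reaction.

no; Q > K, reaction proceeds in reverse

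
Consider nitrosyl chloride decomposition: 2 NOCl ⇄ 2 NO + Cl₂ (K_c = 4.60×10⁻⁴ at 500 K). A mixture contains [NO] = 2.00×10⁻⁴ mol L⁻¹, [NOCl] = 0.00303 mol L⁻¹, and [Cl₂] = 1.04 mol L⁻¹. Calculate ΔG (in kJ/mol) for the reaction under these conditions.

ΔG = 9.51 kJ/mol

Q_c = [NO]²·[Cl₂] / [NOCl]² = (2.00×10⁻⁴)²·(1.04) / (0.00303)² = 0.00453
ΔG = RT ln(Q_c/K_c) = (8.314 J mol⁻¹ K⁻¹)(500 K) × ln(0.00453/4.60×10⁻⁴)
   = (4.157 kJ/mol)(2.287) = 9.51 kJ/mol
ΔG > 0, so the forward reaction is non-spontaneous (proceeds in reverse).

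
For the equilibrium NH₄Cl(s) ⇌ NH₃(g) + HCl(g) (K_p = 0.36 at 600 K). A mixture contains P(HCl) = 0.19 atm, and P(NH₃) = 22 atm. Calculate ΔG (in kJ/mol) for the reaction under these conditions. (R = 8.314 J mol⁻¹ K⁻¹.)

ΔG = 12.2 kJ/mol

(NH₄Cl is a pure solid — omitted from Q_p.)
Q_p = P(NH₃)·P(HCl) = (22)·(0.19) = 4.18
ΔG = RT ln(Q_p/K_p) = (8.314 J mol⁻¹ K⁻¹)(600 K) × ln(4.18/0.36)
   = (4.988 kJ/mol)(2.452) = 12.2 kJ/mol
ΔG > 0, so the forward reaction is non-spontaneous (proceeds in reverse).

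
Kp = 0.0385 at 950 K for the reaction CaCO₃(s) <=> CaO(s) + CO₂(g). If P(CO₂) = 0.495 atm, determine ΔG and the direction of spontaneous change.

(CaCO₃, CaO are pure solids — omitted from Qp.)
Qp = P(CO₂) = 0.495
ΔG = RT ln(Qp/Kp) = (8.314 J mol⁻¹ K⁻¹)(950 K) × ln(0.495/0.0385)
   = (7.898 kJ/mol)(2.554) = 20.2 kJ/mol
ΔG > 0, so the forward reaction is non-spontaneous (proceeds in reverse).

ΔG = 20.2 kJ/mol; the forward reaction is non-spontaneous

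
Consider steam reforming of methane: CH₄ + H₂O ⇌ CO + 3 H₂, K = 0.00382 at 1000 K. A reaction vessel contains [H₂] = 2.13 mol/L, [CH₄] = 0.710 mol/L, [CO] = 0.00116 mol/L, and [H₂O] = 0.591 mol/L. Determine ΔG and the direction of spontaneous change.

Q = [CO]·[H₂]³ / ([CH₄]·[H₂O]) = (0.00116)·(2.13)³ / ((0.710)·(0.591)) = 0.0267
ΔG = RT ln(Q/K) = (8.314 J mol⁻¹ K⁻¹)(1000 K) × ln(0.0267/0.00382)
   = (8.314 kJ/mol)(1.944) = 16.2 kJ/mol
ΔG > 0, so the forward reaction is non-spontaneous (proceeds in reverse).

ΔG = 16.2 kJ/mol; the forward reaction is non-spontaneous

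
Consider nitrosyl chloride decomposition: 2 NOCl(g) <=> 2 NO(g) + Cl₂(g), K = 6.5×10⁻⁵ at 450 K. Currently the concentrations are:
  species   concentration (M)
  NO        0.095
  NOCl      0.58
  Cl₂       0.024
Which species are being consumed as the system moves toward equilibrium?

Q = [NO]²·[Cl₂] / [NOCl]² = (0.095)²·(0.024) / (0.58)² = 6.4×10⁻⁴
Q = 6.4×10⁻⁴ > K = 6.5×10⁻⁵: net reverse reaction.

NO, Cl₂ (products)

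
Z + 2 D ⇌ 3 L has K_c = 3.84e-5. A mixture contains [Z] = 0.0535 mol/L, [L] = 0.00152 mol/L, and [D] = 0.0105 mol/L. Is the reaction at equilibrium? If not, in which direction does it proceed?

to the left

Q_c = [L]³ / ([Z]·[D]²) = (0.00152)³ / ((0.0535)·(0.0105)²) = 5.95e-4
Q_c = 5.95e-4 > K_c = 3.84e-5, so the reverse reaction proceeds.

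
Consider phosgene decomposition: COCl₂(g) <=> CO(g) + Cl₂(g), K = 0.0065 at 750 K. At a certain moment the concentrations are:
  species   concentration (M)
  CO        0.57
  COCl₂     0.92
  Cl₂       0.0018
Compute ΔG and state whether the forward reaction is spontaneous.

Q = [CO]·[Cl₂] / [COCl₂] = (0.57)·(0.0018) / (0.92) = 0.00112
ΔG = RT ln(Q/K) = (8.314 J mol⁻¹ K⁻¹)(750 K) × ln(0.00112/0.0065)
   = (6.236 kJ/mol)(-1.758) = -11.0 kJ/mol
ΔG < 0, so the forward reaction is spontaneous (proceeds forward).

ΔG = -11.0 kJ/mol; the forward reaction is spontaneous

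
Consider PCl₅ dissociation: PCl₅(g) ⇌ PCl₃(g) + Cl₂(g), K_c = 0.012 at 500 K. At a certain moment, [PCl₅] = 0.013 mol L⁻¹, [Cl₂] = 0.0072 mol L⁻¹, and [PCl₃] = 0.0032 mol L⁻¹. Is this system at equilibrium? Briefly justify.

no; Q < K, reaction proceeds forward

Q_c = [PCl₃]·[Cl₂] / [PCl₅] = (0.0032)·(0.0072) / (0.013) = 0.0018
Q_c = 0.0018 < K_c = 0.012: net forward reaction.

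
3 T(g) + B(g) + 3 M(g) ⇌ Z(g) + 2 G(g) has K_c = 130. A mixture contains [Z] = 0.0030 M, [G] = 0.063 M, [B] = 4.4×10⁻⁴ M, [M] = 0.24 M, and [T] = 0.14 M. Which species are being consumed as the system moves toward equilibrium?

Z, G (products)

Q_c = [Z]·[G]² / ([T]³·[B]·[M]³) = (0.0030)·(0.063)² / ((0.14)³·(4.4×10⁻⁴)·(0.24)³) = 710
Q_c = 710 > K_c = 130: net reverse reaction.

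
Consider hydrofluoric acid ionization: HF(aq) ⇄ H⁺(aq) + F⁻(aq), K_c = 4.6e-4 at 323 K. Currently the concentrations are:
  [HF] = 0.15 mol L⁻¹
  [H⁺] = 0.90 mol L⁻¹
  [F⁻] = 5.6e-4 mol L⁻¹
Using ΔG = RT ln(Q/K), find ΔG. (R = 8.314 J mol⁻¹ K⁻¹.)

ΔG = 5.34 kJ/mol

Q_c = [H⁺]·[F⁻] / [HF] = (0.90)·(5.6e-4) / (0.15) = 0.00336
ΔG = RT ln(Q_c/K_c) = (8.314 J mol⁻¹ K⁻¹)(323 K) × ln(0.00336/4.6e-4)
   = (2.685 kJ/mol)(1.988) = 5.34 kJ/mol
ΔG > 0, so the forward reaction is non-spontaneous (proceeds in reverse).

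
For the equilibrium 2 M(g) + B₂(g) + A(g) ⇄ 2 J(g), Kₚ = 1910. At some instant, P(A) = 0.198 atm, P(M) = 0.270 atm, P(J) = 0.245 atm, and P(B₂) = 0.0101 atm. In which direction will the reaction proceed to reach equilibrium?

Qₚ = P(J)² / (P(M)²·P(B₂)·P(A)) = (0.245)² / ((0.270)²·(0.0101)·(0.198)) = 412
Qₚ = 412 < Kₚ = 1910, so the forward reaction proceeds.

toward products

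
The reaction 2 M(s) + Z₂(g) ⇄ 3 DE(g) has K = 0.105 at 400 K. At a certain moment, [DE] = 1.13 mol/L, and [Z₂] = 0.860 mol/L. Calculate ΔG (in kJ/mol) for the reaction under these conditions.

(M is a pure solid — omitted from Q.)
Q = [DE]³ / [Z₂] = (1.13)³ / (0.860) = 1.68
ΔG = RT ln(Q/K) = (8.314 J mol⁻¹ K⁻¹)(400 K) × ln(1.68/0.105)
   = (3.326 kJ/mol)(2.773) = 9.22 kJ/mol
ΔG > 0, so the forward reaction is non-spontaneous (proceeds in reverse).

ΔG = 9.22 kJ/mol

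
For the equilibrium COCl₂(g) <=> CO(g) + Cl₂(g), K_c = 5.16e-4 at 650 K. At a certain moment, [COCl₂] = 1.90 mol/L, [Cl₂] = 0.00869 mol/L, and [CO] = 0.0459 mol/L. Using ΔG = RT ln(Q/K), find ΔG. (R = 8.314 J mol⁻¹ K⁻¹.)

ΔG = -4.86 kJ/mol

Q_c = [CO]·[Cl₂] / [COCl₂] = (0.0459)·(0.00869) / (1.90) = 2.10e-4
ΔG = RT ln(Q_c/K_c) = (8.314 J mol⁻¹ K⁻¹)(650 K) × ln(2.10e-4/5.16e-4)
   = (5.404 kJ/mol)(-0.8990) = -4.86 kJ/mol
ΔG < 0, so the forward reaction is spontaneous (proceeds forward).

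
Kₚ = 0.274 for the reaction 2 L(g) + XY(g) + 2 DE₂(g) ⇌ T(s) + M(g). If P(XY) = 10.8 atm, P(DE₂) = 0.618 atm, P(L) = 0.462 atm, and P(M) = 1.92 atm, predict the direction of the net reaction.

(T is a pure solid — omitted from Qₚ.)
Qₚ = P(M) / (P(L)²·P(XY)·P(DE₂)²) = (1.92) / ((0.462)²·(10.8)·(0.618)²) = 2.18
Qₚ = 2.18 > Kₚ = 0.274, so the reverse reaction proceeds.

toward reactants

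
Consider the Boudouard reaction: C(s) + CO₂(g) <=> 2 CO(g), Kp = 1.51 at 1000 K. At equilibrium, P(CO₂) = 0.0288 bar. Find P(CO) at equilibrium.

P(CO) = 0.209 bar

(C is a pure solid — omitted from Kp.)
At equilibrium, Kp = P(CO)² / P(CO₂) = 1.51.
(P(CO))² / (0.0288) = 1.51
P(CO)² = 0.0435 ⇒ P(CO) = 0.209 bar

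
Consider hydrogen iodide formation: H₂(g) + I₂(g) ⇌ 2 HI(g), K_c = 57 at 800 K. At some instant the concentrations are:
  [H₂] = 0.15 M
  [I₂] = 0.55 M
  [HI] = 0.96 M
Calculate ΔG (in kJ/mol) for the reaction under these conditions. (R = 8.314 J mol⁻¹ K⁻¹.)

Q_c = [HI]² / ([H₂]·[I₂]) = (0.96)² / ((0.15)·(0.55)) = 11.2
ΔG = RT ln(Q_c/K_c) = (8.314 J mol⁻¹ K⁻¹)(800 K) × ln(11.2/57)
   = (6.651 kJ/mol)(-1.627) = -10.8 kJ/mol
ΔG < 0, so the forward reaction is spontaneous (proceeds forward).

ΔG = -10.8 kJ/mol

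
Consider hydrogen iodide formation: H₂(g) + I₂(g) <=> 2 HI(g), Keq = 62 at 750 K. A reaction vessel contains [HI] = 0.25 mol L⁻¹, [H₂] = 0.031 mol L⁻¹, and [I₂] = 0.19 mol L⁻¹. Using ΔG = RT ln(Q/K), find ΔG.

Q = [HI]² / ([H₂]·[I₂]) = (0.25)² / ((0.031)·(0.19)) = 10.6
ΔG = RT ln(Q/Keq) = (8.314 J mol⁻¹ K⁻¹)(750 K) × ln(10.6/62)
   = (6.236 kJ/mol)(-1.766) = -11.0 kJ/mol
ΔG < 0, so the forward reaction is spontaneous (proceeds forward).

ΔG = -11.0 kJ/mol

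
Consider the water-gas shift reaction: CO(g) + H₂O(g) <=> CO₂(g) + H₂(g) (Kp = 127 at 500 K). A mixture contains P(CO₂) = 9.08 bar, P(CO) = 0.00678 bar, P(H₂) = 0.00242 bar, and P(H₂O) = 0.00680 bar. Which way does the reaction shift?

in the reverse direction

Qp = P(CO₂)·P(H₂) / (P(CO)·P(H₂O)) = (9.08)·(0.00242) / ((0.00678)·(0.00680)) = 477
Qp = 477 > Kp = 127, so the reverse reaction proceeds.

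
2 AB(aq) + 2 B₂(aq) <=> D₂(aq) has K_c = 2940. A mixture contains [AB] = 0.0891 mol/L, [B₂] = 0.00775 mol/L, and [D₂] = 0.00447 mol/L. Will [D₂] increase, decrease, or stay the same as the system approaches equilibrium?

Q_c = [D₂] / ([AB]²·[B₂]²) = (0.00447) / ((0.0891)²·(0.00775)²) = 9370
Q_c = 9370 > K_c = 2940: net reverse reaction.
D₂ is a product, so it decreases.

decrease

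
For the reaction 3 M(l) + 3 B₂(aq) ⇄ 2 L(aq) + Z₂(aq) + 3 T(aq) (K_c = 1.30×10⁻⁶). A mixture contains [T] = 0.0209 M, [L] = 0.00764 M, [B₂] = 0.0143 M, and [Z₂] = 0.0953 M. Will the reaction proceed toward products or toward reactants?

toward reactants

(M is a pure liquid — omitted from Q_c.)
Q_c = [L]²·[Z₂]·[T]³ / [B₂]³ = (0.00764)²·(0.0953)·(0.0209)³ / (0.0143)³ = 1.74×10⁻⁵
Q_c = 1.74×10⁻⁵ > K_c = 1.30×10⁻⁶, so the reverse reaction proceeds.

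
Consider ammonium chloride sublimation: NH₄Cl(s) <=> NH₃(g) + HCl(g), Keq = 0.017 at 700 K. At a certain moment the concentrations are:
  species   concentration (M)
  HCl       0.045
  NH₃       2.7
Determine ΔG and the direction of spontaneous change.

(NH₄Cl is a pure solid — omitted from Q.)
Q = [NH₃]·[HCl] = (2.7)·(0.045) = 0.121
ΔG = RT ln(Q/Keq) = (8.314 J mol⁻¹ K⁻¹)(700 K) × ln(0.121/0.017)
   = (5.820 kJ/mol)(1.963) = 11.4 kJ/mol
ΔG > 0, so the forward reaction is non-spontaneous (proceeds in reverse).

ΔG = 11.4 kJ/mol; the forward reaction is non-spontaneous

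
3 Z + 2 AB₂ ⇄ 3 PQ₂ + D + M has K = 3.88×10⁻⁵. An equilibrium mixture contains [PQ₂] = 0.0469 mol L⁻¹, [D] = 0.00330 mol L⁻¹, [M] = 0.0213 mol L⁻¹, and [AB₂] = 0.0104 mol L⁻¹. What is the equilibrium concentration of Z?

[Z] = 1.20 mol L⁻¹

At equilibrium, K = [PQ₂]³·[D]·[M] / ([Z]³·[AB₂]²) = 3.88×10⁻⁵.
(0.0469)³·(0.00330)·(0.0213) / (([Z])³·(0.0104)²) = 3.88×10⁻⁵
[Z]³ = 1.73 ⇒ [Z] = 1.20 mol L⁻¹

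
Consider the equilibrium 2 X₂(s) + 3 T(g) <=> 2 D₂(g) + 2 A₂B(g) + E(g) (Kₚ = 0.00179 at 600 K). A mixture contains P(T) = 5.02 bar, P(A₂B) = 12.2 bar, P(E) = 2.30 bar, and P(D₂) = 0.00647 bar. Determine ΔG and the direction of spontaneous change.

ΔG = -13.8 kJ/mol; the forward reaction is spontaneous

(X₂ is a pure solid — omitted from Qₚ.)
Qₚ = P(D₂)²·P(A₂B)²·P(E) / P(T)³ = (0.00647)²·(12.2)²·(2.30) / (5.02)³ = 1.13×10⁻⁴
ΔG = RT ln(Qₚ/Kₚ) = (8.314 J mol⁻¹ K⁻¹)(600 K) × ln(1.13×10⁻⁴/0.00179)
   = (4.988 kJ/mol)(-2.763) = -13.8 kJ/mol
ΔG < 0, so the forward reaction is spontaneous (proceeds forward).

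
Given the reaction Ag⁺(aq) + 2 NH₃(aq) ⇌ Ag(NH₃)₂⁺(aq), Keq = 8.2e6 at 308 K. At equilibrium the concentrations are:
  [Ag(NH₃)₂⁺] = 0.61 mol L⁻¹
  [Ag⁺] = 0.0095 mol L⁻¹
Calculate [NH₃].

At equilibrium, Keq = [Ag(NH₃)₂⁺] / ([Ag⁺]·[NH₃]²) = 8.2e6.
(0.61) / ((0.0095)·([NH₃])²) = 8.2e6
[NH₃]² = 7.83e-6 ⇒ [NH₃] = 0.0028 mol L⁻¹

[NH₃] = 0.0028 mol L⁻¹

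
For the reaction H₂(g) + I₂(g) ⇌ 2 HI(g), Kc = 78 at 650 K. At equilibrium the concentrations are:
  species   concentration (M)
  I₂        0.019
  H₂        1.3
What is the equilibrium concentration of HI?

At equilibrium, Kc = [HI]² / ([H₂]·[I₂]) = 78.
([HI])² / ((1.3)·(0.019)) = 78
[HI]² = 1.93 ⇒ [HI] = 1.4 M

[HI] = 1.4 M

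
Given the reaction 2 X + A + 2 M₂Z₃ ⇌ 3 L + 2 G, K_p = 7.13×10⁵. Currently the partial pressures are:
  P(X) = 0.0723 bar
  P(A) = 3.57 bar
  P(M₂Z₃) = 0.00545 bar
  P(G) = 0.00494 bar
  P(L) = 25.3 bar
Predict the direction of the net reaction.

no net change (already at equilibrium)

Q_p = P(L)³·P(G)² / (P(X)²·P(A)·P(M₂Z₃)²) = (25.3)³·(0.00494)² / ((0.0723)²·(3.57)·(0.00545)²) = 7.13×10⁵
Q_p = 7.13×10⁵ = K_p, so the system is already at equilibrium.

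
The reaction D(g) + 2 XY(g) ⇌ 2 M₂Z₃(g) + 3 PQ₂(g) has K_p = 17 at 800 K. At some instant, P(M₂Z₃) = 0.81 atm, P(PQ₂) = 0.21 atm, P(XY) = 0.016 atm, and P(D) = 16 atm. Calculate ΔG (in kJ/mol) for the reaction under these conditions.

Q_p = P(M₂Z₃)²·P(PQ₂)³ / (P(D)·P(XY)²) = (0.81)²·(0.21)³ / ((16)·(0.016)²) = 1.48
ΔG = RT ln(Q_p/K_p) = (8.314 J mol⁻¹ K⁻¹)(800 K) × ln(1.48/17)
   = (6.651 kJ/mol)(-2.441) = -16.2 kJ/mol
ΔG < 0, so the forward reaction is spontaneous (proceeds forward).

ΔG = -16.2 kJ/mol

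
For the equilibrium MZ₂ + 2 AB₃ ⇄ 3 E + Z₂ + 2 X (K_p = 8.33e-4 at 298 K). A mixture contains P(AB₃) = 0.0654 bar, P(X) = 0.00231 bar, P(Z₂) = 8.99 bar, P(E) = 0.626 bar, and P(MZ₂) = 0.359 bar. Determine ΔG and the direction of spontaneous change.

ΔG = 5.50 kJ/mol; the forward reaction is non-spontaneous

Q_p = P(E)³·P(Z₂)·P(X)² / (P(MZ₂)·P(AB₃)²) = (0.626)³·(8.99)·(0.00231)² / ((0.359)·(0.0654)²) = 0.00766
ΔG = RT ln(Q_p/K_p) = (8.314 J mol⁻¹ K⁻¹)(298 K) × ln(0.00766/8.33e-4)
   = (2.478 kJ/mol)(2.219) = 5.50 kJ/mol
ΔG > 0, so the forward reaction is non-spontaneous (proceeds in reverse).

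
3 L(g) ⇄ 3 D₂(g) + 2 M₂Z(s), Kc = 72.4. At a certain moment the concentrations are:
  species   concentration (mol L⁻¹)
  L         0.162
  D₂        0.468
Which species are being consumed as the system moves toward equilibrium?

(M₂Z is a pure solid — omitted from Qc.)
Qc = [D₂]³ / [L]³ = (0.468)³ / (0.162)³ = 24.1
Qc = 24.1 < Kc = 72.4: net forward reaction.

L (reactants)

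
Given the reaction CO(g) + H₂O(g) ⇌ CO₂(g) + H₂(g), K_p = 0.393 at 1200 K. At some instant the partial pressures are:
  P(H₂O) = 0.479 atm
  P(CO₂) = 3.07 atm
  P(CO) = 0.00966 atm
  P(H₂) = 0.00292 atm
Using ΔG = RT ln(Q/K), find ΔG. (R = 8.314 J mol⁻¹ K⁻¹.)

ΔG = 15.9 kJ/mol

Q_p = P(CO₂)·P(H₂) / (P(CO)·P(H₂O)) = (3.07)·(0.00292) / ((0.00966)·(0.479)) = 1.94
ΔG = RT ln(Q_p/K_p) = (8.314 J mol⁻¹ K⁻¹)(1200 K) × ln(1.94/0.393)
   = (9.977 kJ/mol)(1.597) = 15.9 kJ/mol
ΔG > 0, so the forward reaction is non-spontaneous (proceeds in reverse).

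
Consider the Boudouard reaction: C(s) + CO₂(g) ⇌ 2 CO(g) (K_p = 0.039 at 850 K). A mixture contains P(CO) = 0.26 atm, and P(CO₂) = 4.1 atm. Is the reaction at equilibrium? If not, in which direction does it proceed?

(C is a pure solid — omitted from Q_p.)
Q_p = P(CO)² / P(CO₂) = (0.26)² / (4.1) = 0.016
Q_p = 0.016 < K_p = 0.039, so the forward reaction proceeds.

toward products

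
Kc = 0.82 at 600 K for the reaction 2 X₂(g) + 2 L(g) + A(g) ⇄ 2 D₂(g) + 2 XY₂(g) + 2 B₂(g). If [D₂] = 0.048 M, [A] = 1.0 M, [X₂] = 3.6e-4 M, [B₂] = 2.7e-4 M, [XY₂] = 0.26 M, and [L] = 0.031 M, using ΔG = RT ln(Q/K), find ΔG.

ΔG = -11.0 kJ/mol

Qc = [D₂]²·[XY₂]²·[B₂]² / ([X₂]²·[L]²·[A]) = (0.048)²·(0.26)²·(2.7e-4)² / ((3.6e-4)²·(0.031)²·(1.0)) = 0.0912
ΔG = RT ln(Qc/Kc) = (8.314 J mol⁻¹ K⁻¹)(600 K) × ln(0.0912/0.82)
   = (4.988 kJ/mol)(-2.196) = -11.0 kJ/mol
ΔG < 0, so the forward reaction is spontaneous (proceeds forward).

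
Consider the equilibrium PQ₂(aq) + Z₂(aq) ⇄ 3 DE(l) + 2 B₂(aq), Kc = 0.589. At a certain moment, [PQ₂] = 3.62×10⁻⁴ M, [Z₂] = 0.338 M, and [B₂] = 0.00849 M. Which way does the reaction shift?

at equilibrium

(DE is a pure liquid — omitted from Qc.)
Qc = [B₂]² / ([PQ₂]·[Z₂]) = (0.00849)² / ((3.62×10⁻⁴)·(0.338)) = 0.589
Qc = 0.589 = Kc, so the system is already at equilibrium.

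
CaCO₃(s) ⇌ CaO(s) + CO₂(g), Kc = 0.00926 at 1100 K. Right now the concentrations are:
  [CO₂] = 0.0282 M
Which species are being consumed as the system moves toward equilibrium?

(CaCO₃, CaO are pure solids — omitted from Qc.)
Qc = [CO₂] = 0.0282
Qc = 0.0282 > Kc = 0.00926: net reverse reaction.

CaO, CO₂ (products)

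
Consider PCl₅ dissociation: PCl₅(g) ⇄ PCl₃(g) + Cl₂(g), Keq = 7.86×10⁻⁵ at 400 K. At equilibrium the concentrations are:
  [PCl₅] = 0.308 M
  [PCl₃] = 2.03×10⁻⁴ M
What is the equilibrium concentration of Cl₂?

[Cl₂] = 0.119 M

At equilibrium, Keq = [PCl₃]·[Cl₂] / [PCl₅] = 7.86×10⁻⁵.
(2.03×10⁻⁴)·([Cl₂]) / (0.308) = 7.86×10⁻⁵
[Cl₂] = 0.119 M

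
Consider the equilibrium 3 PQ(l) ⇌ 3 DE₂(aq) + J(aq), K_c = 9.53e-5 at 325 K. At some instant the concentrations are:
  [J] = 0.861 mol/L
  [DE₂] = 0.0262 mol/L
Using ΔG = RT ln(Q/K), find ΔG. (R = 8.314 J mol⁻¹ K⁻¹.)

ΔG = -4.91 kJ/mol

(PQ is a pure liquid — omitted from Q_c.)
Q_c = [DE₂]³·[J] = (0.0262)³·(0.861) = 1.55e-5
ΔG = RT ln(Q_c/K_c) = (8.314 J mol⁻¹ K⁻¹)(325 K) × ln(1.55e-5/9.53e-5)
   = (2.702 kJ/mol)(-1.816) = -4.91 kJ/mol
ΔG < 0, so the forward reaction is spontaneous (proceeds forward).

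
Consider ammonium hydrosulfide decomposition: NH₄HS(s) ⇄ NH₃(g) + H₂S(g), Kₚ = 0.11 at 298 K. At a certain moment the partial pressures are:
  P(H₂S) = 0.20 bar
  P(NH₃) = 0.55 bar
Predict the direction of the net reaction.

(NH₄HS is a pure solid — omitted from Qₚ.)
Qₚ = P(NH₃)·P(H₂S) = (0.55)·(0.20) = 0.11
Qₚ = 0.11 = Kₚ, so the system is already at equilibrium.

neither direction; the system is at equilibrium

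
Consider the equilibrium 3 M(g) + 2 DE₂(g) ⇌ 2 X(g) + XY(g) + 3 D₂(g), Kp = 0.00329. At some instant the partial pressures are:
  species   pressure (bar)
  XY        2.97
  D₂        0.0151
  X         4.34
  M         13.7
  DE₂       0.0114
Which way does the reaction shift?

Qp = P(X)²·P(XY)·P(D₂)³ / (P(M)³·P(DE₂)²) = (4.34)²·(2.97)·(0.0151)³ / ((13.7)³·(0.0114)²) = 5.76×10⁻⁴
Qp = 5.76×10⁻⁴ < Kp = 0.00329, so the forward reaction proceeds.

forward (toward products)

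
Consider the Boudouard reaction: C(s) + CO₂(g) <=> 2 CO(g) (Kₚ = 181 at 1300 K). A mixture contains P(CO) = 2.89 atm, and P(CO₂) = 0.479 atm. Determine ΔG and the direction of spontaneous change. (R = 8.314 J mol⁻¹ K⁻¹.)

ΔG = -25.3 kJ/mol; the forward reaction is spontaneous

(C is a pure solid — omitted from Qₚ.)
Qₚ = P(CO)² / P(CO₂) = (2.89)² / (0.479) = 17.4
ΔG = RT ln(Qₚ/Kₚ) = (8.314 J mol⁻¹ K⁻¹)(1300 K) × ln(17.4/181)
   = (10.81 kJ/mol)(-2.342) = -25.3 kJ/mol
ΔG < 0, so the forward reaction is spontaneous (proceeds forward).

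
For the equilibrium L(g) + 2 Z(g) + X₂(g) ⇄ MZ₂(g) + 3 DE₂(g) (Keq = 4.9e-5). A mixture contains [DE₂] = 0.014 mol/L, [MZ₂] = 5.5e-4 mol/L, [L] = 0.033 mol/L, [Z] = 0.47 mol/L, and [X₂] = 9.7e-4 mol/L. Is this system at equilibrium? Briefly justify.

Q = [MZ₂]·[DE₂]³ / ([L]·[Z]²·[X₂]) = (5.5e-4)·(0.014)³ / ((0.033)·(0.47)²·(9.7e-4)) = 2.1e-4
Q = 2.1e-4 > Keq = 4.9e-5: net reverse reaction.

no; Q > K, reaction proceeds in reverse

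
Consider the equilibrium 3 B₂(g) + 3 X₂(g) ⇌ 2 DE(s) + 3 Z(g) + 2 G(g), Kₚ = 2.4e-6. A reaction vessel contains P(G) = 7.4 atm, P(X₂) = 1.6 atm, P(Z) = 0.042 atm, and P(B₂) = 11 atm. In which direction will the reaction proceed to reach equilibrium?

in the forward direction

(DE is a pure solid — omitted from Qₚ.)
Qₚ = P(Z)³·P(G)² / (P(B₂)³·P(X₂)³) = (0.042)³·(7.4)² / ((11)³·(1.6)³) = 7.4e-7
Qₚ = 7.4e-7 < Kₚ = 2.4e-6, so the forward reaction proceeds.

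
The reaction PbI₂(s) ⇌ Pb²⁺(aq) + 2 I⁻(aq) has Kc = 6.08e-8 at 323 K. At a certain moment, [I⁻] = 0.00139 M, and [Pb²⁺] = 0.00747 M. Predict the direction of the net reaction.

forward (toward products)

(PbI₂ is a pure solid — omitted from Qc.)
Qc = [Pb²⁺]·[I⁻]² = (0.00747)·(0.00139)² = 1.44e-8
Qc = 1.44e-8 < Kc = 6.08e-8, so the forward reaction proceeds.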